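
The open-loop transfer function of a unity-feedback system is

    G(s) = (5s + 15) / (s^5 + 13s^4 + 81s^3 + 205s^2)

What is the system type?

Type 2

Factor s from the denominator: s^5 + 13s^4 + 81s^3 + 205s^2 = s^2·(s^3 + 13s^2 + 81s + 205).
There are 2 poles at the origin, so the system is Type 2.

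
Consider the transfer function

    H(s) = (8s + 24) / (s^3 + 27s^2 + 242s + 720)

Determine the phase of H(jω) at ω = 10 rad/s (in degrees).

At s = j10: numerator = 24 + j80, denominator = -1980 + j1420.
∠H = ∠num − ∠den = 73.301° − (144.35°) = -71.05°.

∠H(j10) ≈ -71.05°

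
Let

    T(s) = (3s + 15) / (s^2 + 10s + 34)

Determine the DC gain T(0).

T(0) = 15/34 ≈ 0.4412

Set s = 0: T(0) = (15) / (34) = 15/34.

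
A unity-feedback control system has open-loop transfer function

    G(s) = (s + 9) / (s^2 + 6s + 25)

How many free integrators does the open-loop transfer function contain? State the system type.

The denominator has no factor of s at the origin — no free integrator — so this is a Type 0 system.

Type 0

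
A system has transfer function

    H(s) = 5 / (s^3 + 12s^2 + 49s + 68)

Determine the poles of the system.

The poles are the roots of the denominator s^3 + 12s^2 + 49s + 68 = 0.
Trying s = -4: the polynomial evaluates to 0, so (s + 4) is a factor.
Dividing out leaves s^2 + 8s + 17 = 0.
The quadratic formula then gives s = -4 ± 1j.

s = -4 ± j, -4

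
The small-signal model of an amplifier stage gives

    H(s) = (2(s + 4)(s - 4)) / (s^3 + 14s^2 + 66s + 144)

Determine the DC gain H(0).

Set s = 0: H(0) = (-32) / (144) = -2/9.

H(0) = -2/9 ≈ -0.2222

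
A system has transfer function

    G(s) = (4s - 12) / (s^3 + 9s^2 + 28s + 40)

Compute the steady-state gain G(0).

Set s = 0: G(0) = (-12) / (40) = -3/10.

G(0) = -3/10 ≈ -0.3000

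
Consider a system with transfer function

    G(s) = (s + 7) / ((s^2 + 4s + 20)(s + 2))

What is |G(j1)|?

Substitute s = j1: numerator = 7 + j1, denominator = 34 + j27.
|G(j1)| = |7 + j1| / |34 + j27| = 7.0711 / 43.417 ≈ 0.1629.

|G(j1)| ≈ 0.1629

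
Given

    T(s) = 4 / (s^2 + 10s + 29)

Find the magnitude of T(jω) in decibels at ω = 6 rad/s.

|T(j6)|_dB ≈ -23.6 dB

Substitute s = j6: numerator = 4, denominator = -7 + j60.
|T(j6)| = |4| / |-7 + j60| = 4 / 60.407 ≈ 0.06622.
In decibels: 20·log₁₀(0.06622) ≈ -23.6 dB.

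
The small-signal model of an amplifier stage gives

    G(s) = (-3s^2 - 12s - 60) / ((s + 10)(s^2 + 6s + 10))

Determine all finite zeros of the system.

s = -2 ± 4j

Set the numerator to zero: -3s^2 - 12s - 60 = 0, i.e. -3·(s^2 + 4s + 20) = 0.
Factoring: (s^2 + 4s + 20) = 0.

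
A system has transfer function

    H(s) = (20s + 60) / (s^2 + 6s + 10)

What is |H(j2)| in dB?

Substitute s = j2: numerator = 60 + j40, denominator = 6 + j12.
|H(j2)| = |60 + j40| / |6 + j12| = 72.111 / 13.416 ≈ 5.375.
In decibels: 20·log₁₀(5.375) ≈ 14.6 dB.

|H(j2)|_dB ≈ 14.6 dB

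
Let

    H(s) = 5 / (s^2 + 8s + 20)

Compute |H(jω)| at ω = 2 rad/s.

Substitute s = j2: numerator = 5, denominator = 16 + j16.
|H(j2)| = |5| / |16 + j16| = 5 / 22.627 ≈ 0.2210.

|H(j2)| ≈ 0.2210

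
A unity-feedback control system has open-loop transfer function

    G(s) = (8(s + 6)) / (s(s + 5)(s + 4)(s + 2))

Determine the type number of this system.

The denominator has 1 factor of s at the origin (free integrator), so this is a Type 1 system.

Type 1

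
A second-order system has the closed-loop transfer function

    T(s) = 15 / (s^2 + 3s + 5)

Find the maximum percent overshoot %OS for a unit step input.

Comparing s^2 + 3s + 5 to s^2 + 2ζωₙs + ωₙ²: ωₙ = √5 ≈ 2.236 rad/s and ζ = 3/(2·√5) ≈ 0.6708.
%OS = 100·exp(−πζ/√(1−ζ²)) = 100·exp(−π·0.6708/√(1−0.6708²)) ≈ 5.83%.

%OS ≈ 5.83%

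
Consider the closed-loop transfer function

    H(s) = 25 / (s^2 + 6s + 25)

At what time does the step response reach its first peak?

t_p ≈ 0.7854 s

Comparing s^2 + 6s + 25 to s^2 + 2ζωₙs + ωₙ²: ωₙ = 5 rad/s and ζ = 6/(2·5) = 0.6.
ζωₙ = 6/2 = 3, so ω_d = ωₙ√(1−ζ²) = √(ωₙ² − (ζωₙ)²) = √(25 − 3²) = √16 = 4 rad/s.
t_p = π/ω_d = π/4 ≈ 0.7854 s.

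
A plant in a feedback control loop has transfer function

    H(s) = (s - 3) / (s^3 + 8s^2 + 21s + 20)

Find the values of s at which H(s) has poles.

The poles are the roots of the denominator s^3 + 8s^2 + 21s + 20 = 0.
Trying s = -4: the polynomial evaluates to 0, so (s + 4) is a factor.
Dividing out leaves s^2 + 4s + 5 = 0.
The quadratic formula then gives s = -2 ± 1j.

s = -2 + j, -2 - j, -4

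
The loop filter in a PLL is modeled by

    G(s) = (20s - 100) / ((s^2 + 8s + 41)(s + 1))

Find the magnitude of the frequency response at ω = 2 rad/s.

Substitute s = j2: numerator = -100 + j40, denominator = 5 + j90.
|G(j2)| = |-100 + j40| / |5 + j90| = 107.70 / 90.139 ≈ 1.195.

|G(j2)| ≈ 1.195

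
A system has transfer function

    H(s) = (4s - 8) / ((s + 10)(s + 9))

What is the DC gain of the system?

H(0) = -4/45 ≈ -0.08889

Set s = 0: H(0) = (-8) / (90) = -4/45.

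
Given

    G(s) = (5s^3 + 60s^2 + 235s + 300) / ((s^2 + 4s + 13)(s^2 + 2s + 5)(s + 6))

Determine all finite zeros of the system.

Set the numerator to zero: 5s^3 + 60s^2 + 235s + 300 = 0, i.e. 5·(s^3 + 12s^2 + 47s + 60) = 0.
Factoring: (s + 4)(s + 5)(s + 3) = 0.

s = -4, -5, -3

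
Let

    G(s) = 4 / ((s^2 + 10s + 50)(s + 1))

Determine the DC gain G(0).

G(0) = 2/25 ≈ 0.08000

Set s = 0: G(0) = (4) / (50) = 2/25.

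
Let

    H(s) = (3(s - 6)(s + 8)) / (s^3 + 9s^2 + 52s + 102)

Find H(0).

Set s = 0: H(0) = (-144) / (102) = -24/17.

H(0) = -24/17 ≈ -1.412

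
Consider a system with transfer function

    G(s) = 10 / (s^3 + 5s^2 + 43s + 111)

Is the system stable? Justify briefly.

The denominator s^3 + 5s^2 + 43s + 111 factors as (s^2 + 2s + 37)(s + 3), giving poles at s = -1 + 6j, -1 - 6j, -3.
Since all poles lie strictly in the left half-plane, the system is stable.

stable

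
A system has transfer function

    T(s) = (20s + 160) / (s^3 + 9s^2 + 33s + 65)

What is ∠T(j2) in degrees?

∠T(j2) ≈ -49.40°

At s = j2: numerator = 160 + j40, denominator = 29 + j58.
∠T = ∠num − ∠den = 14.036° − (63.435°) = -49.40°.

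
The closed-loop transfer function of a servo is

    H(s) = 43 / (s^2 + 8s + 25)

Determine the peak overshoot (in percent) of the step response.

Comparing s^2 + 8s + 25 to s^2 + 2ζωₙs + ωₙ²: ωₙ = 5 rad/s and ζ = 8/(2·5) = 0.8.
%OS = 100·exp(−πζ/√(1−ζ²)) = 100·exp(−π·0.8/√(1−0.8²)) ≈ 1.52%.

%OS ≈ 1.52%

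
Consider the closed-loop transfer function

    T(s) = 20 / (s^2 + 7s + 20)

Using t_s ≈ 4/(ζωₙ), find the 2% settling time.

Comparing s^2 + 7s + 20 to s^2 + 2ζωₙs + ωₙ²: ωₙ = √20 ≈ 4.472 rad/s and ζ = 7/(2·√20) ≈ 0.7826.
ζωₙ = 7/2 = 3.5, so t_s ≈ 4/(ζωₙ) = 4/3.5 ≈ 1.143 s.

t_s ≈ 1.143 s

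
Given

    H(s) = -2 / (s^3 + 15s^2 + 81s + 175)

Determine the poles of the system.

The poles are the roots of the denominator s^3 + 15s^2 + 81s + 175 = 0.
Trying s = -7: the polynomial evaluates to 0, so (s + 7) is a factor.
Dividing out leaves s^2 + 8s + 25 = 0.
The quadratic formula then gives s = -4 ± 3j.

s = -4 + 3j, -4 - 3j, -7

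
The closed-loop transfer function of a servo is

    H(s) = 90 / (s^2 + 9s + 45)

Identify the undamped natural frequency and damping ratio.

ωₙ ≈ 6.708 rad/s, ζ ≈ 0.6708

Compare the denominator to the standard form s^2 + 2ζωₙs + ωₙ².
ωₙ² = 45, so ωₙ = √45 ≈ 6.708 rad/s.
2ζωₙ = 9, so ζ = 9/(2·√45) ≈ 0.6708.
With ζ = 0.6708 the response is underdamped.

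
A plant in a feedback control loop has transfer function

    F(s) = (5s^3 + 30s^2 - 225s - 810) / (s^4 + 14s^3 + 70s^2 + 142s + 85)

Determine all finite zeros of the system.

Set the numerator to zero: 5s^3 + 30s^2 - 225s - 810 = 0, i.e. 5·(s^3 + 6s^2 - 45s - 162) = 0.
Factoring: (s + 3)(s - 6)(s + 9) = 0.

s = -3, 6, -9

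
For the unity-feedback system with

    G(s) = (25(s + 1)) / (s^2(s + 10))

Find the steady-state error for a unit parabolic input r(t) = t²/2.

G(s) has 2 poles at the origin.
This is a Type 2 system. Ka = lim_{s→0} s^2·G(s) = 25/10 = 5/2.
e_ss = 1/Ka = 1/(5/2) = 2/5 ≈ 0.4000.

e_ss = 0.4000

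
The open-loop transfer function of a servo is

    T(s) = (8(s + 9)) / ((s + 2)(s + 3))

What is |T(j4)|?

|T(j4)| ≈ 3.524

Substitute s = j4: numerator = 72 + j32, denominator = -10 + j20.
|T(j4)| = |72 + j32| / |-10 + j20| = 78.791 / 22.361 ≈ 3.524.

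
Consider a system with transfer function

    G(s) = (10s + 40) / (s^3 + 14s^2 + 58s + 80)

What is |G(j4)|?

Substitute s = j4: numerator = 40 + j40, denominator = -144 + j168.
|G(j4)| = |40 + j40| / |-144 + j168| = 56.569 / 221.27 ≈ 0.2557.

|G(j4)| ≈ 0.2557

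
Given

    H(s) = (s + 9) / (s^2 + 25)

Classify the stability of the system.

The poles can be read from the denominator factors: s = 5j, -5j.
Since the simple pole(s) at s = ±5j lie on the jω-axis with none in the right half-plane, the system is marginally stable.

marginally stable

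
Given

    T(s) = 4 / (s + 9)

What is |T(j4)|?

Substitute s = j4: numerator = 4, denominator = 9 + j4.
|T(j4)| = |4| / |9 + j4| = 4 / 9.8489 ≈ 0.4061.

|T(j4)| ≈ 0.4061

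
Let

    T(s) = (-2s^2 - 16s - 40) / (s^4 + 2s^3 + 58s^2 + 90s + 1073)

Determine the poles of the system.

The poles are the roots of the denominator s^4 + 2s^3 + 58s^2 + 90s + 1073 = 0.
No real roots exist; factor into two real quadratics: (s^2 + 4s + 29)(s^2 - 2s + 37) = 0.
Each quadratic gives a conjugate pair via the quadratic formula.

s = -2 ± 5j, 1 ± 6j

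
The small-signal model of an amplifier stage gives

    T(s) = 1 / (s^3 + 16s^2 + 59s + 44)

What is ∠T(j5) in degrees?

∠T(j5) ≈ -154.5°

At s = j5: numerator = 1, denominator = -356 + j170.
∠T = ∠num − ∠den = 0° − (154.47°) = -154.5°.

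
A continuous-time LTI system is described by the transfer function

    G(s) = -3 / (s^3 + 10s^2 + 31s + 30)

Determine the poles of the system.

s = -2, -5, -3

The poles are the roots of the denominator s^3 + 10s^2 + 31s + 30 = 0.
Trying s = -2: the polynomial evaluates to 0, so (s + 2) is a factor.
Dividing out leaves s^2 + 8s + 15 = 0.
Factoring the quadratic: (s + 5)(s + 3) = 0.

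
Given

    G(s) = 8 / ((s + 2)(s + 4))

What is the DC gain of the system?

Set s = 0: G(0) = (8) / (8) = 1.

G(0) = 1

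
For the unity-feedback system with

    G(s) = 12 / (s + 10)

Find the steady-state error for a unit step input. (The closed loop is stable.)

e_ss = 0.4545

G(s) has no poles at the origin.
This is a Type 0 system. Kp = lim_{s→0} G(s) = 12/10 = 6/5.
e_ss = 1/(1 + Kp) = 1/(1 + 6/5) = 5/11 ≈ 0.4545.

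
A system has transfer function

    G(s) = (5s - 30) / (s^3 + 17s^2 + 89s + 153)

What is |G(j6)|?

Substitute s = j6: numerator = -30 + j30, denominator = -459 + j318.
|G(j6)| = |-30 + j30| / |-459 + j318| = 42.426 / 558.40 ≈ 0.07598.

|G(j6)| ≈ 0.07598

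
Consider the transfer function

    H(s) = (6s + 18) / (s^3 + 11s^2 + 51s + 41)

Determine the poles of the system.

s = -5 ± 4j, -1

The poles are the roots of the denominator s^3 + 11s^2 + 51s + 41 = 0.
Trying s = -1: the polynomial evaluates to 0, so (s + 1) is a factor.
Dividing out leaves s^2 + 10s + 41 = 0.
The quadratic formula then gives s = -5 ± 4j.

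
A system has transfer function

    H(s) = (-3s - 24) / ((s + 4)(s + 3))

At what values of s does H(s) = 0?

Set the numerator to zero: -3s - 24 = 0, i.e. -3·(s + 8) = 0.
So s = -8.

s = -8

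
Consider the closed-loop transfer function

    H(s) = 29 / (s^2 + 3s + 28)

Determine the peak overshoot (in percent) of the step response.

%OS ≈ 39.5%

Comparing s^2 + 3s + 28 to s^2 + 2ζωₙs + ωₙ²: ωₙ = √28 ≈ 5.292 rad/s and ζ = 3/(2·√28) ≈ 0.2835.
%OS = 100·exp(−πζ/√(1−ζ²)) = 100·exp(−π·0.2835/√(1−0.2835²)) ≈ 39.5%.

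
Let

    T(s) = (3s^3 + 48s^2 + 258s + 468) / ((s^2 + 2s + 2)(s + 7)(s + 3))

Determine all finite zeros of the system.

Set the numerator to zero: 3s^3 + 48s^2 + 258s + 468 = 0, i.e. 3·(s^3 + 16s^2 + 86s + 156) = 0.
Factoring: (s + 6)(s^2 + 10s + 26) = 0.

s = -6, -5 ± j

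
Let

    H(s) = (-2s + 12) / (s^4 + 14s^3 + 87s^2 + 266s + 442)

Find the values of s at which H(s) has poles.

The poles are the roots of the denominator s^4 + 14s^3 + 87s^2 + 266s + 442 = 0.
No real roots exist; factor into two real quadratics: (s^2 + 10s + 34)(s^2 + 4s + 13) = 0.
Each quadratic gives a conjugate pair via the quadratic formula.

s = -5 + 3j, -5 - 3j, -2 + 3j, -2 - 3j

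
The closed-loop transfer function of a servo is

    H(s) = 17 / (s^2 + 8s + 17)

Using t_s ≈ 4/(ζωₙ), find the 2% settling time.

Comparing s^2 + 8s + 17 to s^2 + 2ζωₙs + ωₙ²: ωₙ = √17 ≈ 4.123 rad/s and ζ = 8/(2·√17) ≈ 0.9701.
ζωₙ = 8/2 = 4, so t_s ≈ 4/(ζωₙ) = 4/4 = 1 s.

t_s ≈ 1 s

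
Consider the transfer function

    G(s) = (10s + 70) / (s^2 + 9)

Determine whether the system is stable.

marginally stable

The poles can be read from the denominator factors: s = ±3j.
Since the simple pole(s) at s = 3j, -3j lie on the jω-axis with none in the right half-plane, the system is marginally stable.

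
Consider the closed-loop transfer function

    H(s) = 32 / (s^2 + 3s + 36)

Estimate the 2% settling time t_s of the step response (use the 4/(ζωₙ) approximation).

Comparing s^2 + 3s + 36 to s^2 + 2ζωₙs + ωₙ²: ωₙ = 6 rad/s and ζ = 3/(2·6) = 0.25.
ζωₙ = 3/2 = 1.5, so t_s ≈ 4/(ζωₙ) = 4/1.5 ≈ 2.667 s.

t_s ≈ 2.667 s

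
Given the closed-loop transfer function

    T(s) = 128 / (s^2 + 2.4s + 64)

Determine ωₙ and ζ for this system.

Compare the denominator to the standard form s^2 + 2ζωₙs + ωₙ².
ωₙ² = 64, so ωₙ = 8 rad/s.
2ζωₙ = 2.4, so ζ = 2.4/(2·8) = 0.15.

ωₙ = 8 rad/s, ζ = 0.15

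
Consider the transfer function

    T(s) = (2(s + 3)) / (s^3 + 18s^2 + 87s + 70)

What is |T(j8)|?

Substitute s = j8: numerator = 6 + j16, denominator = -1082 + j184.
|T(j8)| = |6 + j16| / |-1082 + j184| = 17.088 / 1097.5 ≈ 0.01557.

|T(j8)| ≈ 0.01557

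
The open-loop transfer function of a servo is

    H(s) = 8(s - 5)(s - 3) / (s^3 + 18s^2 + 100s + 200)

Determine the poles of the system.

s = -4 ± 2j, -10

The poles are the roots of the denominator s^3 + 18s^2 + 100s + 200 = 0.
Trying s = -10: the polynomial evaluates to 0, so (s + 10) is a factor.
Dividing out leaves s^2 + 8s + 20 = 0.
The quadratic formula then gives s = -4 ± 2j.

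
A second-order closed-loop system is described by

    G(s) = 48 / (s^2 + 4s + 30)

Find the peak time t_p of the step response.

t_p ≈ 0.6161 s

Comparing s^2 + 4s + 30 to s^2 + 2ζωₙs + ωₙ²: ωₙ = √30 ≈ 5.477 rad/s and ζ = 4/(2·√30) ≈ 0.3651.
ζωₙ = 4/2 = 2, so ω_d = ωₙ√(1−ζ²) = √(ωₙ² − (ζωₙ)²) = √(30 − 2²) = √26 ≈ 5.099 rad/s.
t_p = π/ω_d = π/5.099 ≈ 0.6161 s.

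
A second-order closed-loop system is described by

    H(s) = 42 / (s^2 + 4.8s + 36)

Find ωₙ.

Compare the denominator to the standard form s^2 + 2ζωₙs + ωₙ².
ωₙ² = 36, so ωₙ = 6 rad/s.

ωₙ = 6 rad/s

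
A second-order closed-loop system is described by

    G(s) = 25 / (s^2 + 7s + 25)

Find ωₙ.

Compare the denominator to the standard form s^2 + 2ζωₙs + ωₙ².
ωₙ² = 25, so ωₙ = 5 rad/s.

ωₙ = 5 rad/s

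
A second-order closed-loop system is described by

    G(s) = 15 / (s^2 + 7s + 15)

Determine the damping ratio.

ζ ≈ 0.9037

Compare the denominator to the standard form s^2 + 2ζωₙs + ωₙ².
ωₙ² = 15, so ωₙ = √15 ≈ 3.873 rad/s.
2ζωₙ = 7, so ζ = 7/(2·√15) ≈ 0.9037.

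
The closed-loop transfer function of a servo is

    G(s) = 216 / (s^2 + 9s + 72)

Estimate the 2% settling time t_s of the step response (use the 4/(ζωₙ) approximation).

Comparing s^2 + 9s + 72 to s^2 + 2ζωₙs + ωₙ²: ωₙ = √72 ≈ 8.485 rad/s and ζ = 9/(2·√72) ≈ 0.5303.
ζωₙ = 9/2 = 4.5, so t_s ≈ 4/(ζωₙ) = 4/4.5 ≈ 0.8889 s.

t_s ≈ 0.8889 s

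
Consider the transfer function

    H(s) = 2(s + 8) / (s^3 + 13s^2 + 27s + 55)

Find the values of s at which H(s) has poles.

s = -11, -1 ± 2j

The poles are the roots of the denominator s^3 + 13s^2 + 27s + 55 = 0.
Trying s = -11: the polynomial evaluates to 0, so (s + 11) is a factor.
Dividing out leaves s^2 + 2s + 5 = 0.
The quadratic formula then gives s = -1 ± 2j.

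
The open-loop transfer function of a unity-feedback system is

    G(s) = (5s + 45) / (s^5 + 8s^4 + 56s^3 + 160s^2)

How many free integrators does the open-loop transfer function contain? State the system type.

Type 2

Factor s from the denominator: s^5 + 8s^4 + 56s^3 + 160s^2 = s^2·(s^3 + 8s^2 + 56s + 160).
There are 2 poles at the origin, so the system is Type 2.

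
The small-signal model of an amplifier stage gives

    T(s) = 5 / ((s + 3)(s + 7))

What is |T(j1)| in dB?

Substitute s = j1: numerator = 5, denominator = 20 + j10.
|T(j1)| = |5| / |20 + j10| = 5 / 22.361 ≈ 0.2236.
In decibels: 20·log₁₀(0.2236) ≈ -13.0 dB.

|T(j1)|_dB ≈ -13.0 dB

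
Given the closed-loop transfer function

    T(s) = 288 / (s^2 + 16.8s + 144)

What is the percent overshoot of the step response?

Comparing s^2 + 16.8s + 144 to s^2 + 2ζωₙs + ωₙ²: ωₙ = 12 rad/s and ζ = 16.8/(2·12) = 0.7.
%OS = 100·exp(−πζ/√(1−ζ²)) = 100·exp(−π·0.7/√(1−0.7²)) ≈ 4.60%.

%OS ≈ 4.60%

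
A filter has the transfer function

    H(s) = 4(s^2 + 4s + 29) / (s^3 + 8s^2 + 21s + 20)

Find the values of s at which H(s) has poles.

s = -4, -2 ± j

The poles are the roots of the denominator s^3 + 8s^2 + 21s + 20 = 0.
Trying s = -4: the polynomial evaluates to 0, so (s + 4) is a factor.
Dividing out leaves s^2 + 4s + 5 = 0.
The quadratic formula then gives s = -2 ± 1j.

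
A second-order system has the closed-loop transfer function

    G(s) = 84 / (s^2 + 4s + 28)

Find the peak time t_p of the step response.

Comparing s^2 + 4s + 28 to s^2 + 2ζωₙs + ωₙ²: ωₙ = √28 ≈ 5.292 rad/s and ζ = 4/(2·√28) ≈ 0.3780.
ζωₙ = 4/2 = 2, so ω_d = ωₙ√(1−ζ²) = √(ωₙ² − (ζωₙ)²) = √(28 − 2²) = √24 ≈ 4.899 rad/s.
t_p = π/ω_d = π/4.899 ≈ 0.6413 s.

t_p ≈ 0.6413 s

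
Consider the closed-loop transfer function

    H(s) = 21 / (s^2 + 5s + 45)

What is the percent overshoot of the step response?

Comparing s^2 + 5s + 45 to s^2 + 2ζωₙs + ωₙ²: ωₙ = √45 ≈ 6.708 rad/s and ζ = 5/(2·√45) ≈ 0.3727.
%OS = 100·exp(−πζ/√(1−ζ²)) = 100·exp(−π·0.3727/√(1−0.3727²)) ≈ 28.3%.

%OS ≈ 28.3%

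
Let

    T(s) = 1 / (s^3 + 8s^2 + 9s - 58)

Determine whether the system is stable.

unstable

The denominator s^3 + 8s^2 + 9s - 58 factors as (s - 2)(s^2 + 10s + 29), giving poles at s = 2, -5 ± 2j.
Since the pole(s) at s = 2 lie in the right half-plane, the system is unstable.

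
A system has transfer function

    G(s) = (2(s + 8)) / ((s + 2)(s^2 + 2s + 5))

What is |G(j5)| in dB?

|G(j5)|_dB ≈ -16.1 dB

Substitute s = j5: numerator = 16 + j10, denominator = -90 - j80.
|G(j5)| = |16 + j10| / |-90 - j80| = 18.868 / 120.42 ≈ 0.1567.
In decibels: 20·log₁₀(0.1567) ≈ -16.1 dB.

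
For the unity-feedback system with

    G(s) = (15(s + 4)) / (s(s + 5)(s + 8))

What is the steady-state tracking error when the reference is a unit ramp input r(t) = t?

e_ss = 0.6667

G(s) has one pole at the origin.
This is a Type 1 system. Kv = lim_{s→0} s·G(s) = 60/40 = 3/2.
e_ss = 1/Kv = 1/(3/2) = 2/3 ≈ 0.6667.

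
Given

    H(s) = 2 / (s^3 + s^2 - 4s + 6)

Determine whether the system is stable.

The denominator s^3 + s^2 - 4s + 6 factors as (s^2 - 2s + 2)(s + 3), giving poles at s = 1 ± j, -3.
Since the pole(s) at s = 1 + j, 1 - j lie in the right half-plane, the system is unstable.

unstable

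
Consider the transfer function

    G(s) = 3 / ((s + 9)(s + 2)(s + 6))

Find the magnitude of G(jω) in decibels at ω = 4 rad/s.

|G(j4)|_dB ≈ -40.5 dB

Substitute s = j4: numerator = 3, denominator = -164 + j272.
|G(j4)| = |3| / |-164 + j272| = 3 / 317.62 ≈ 0.009445.
In decibels: 20·log₁₀(0.009445) ≈ -40.5 dB.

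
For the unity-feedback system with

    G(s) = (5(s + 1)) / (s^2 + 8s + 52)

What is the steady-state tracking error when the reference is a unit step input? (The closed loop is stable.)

G(s) has no poles at the origin.
This is a Type 0 system. Kp = lim_{s→0} G(s) = 5/52.
e_ss = 1/(1 + Kp) = 1/(1 + 5/52) = 52/57 ≈ 0.9123.

e_ss = 0.9123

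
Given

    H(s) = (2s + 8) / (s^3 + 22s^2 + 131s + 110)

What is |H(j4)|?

|H(j4)| ≈ 0.02177

Substitute s = j4: numerator = 8 + j8, denominator = -242 + j460.
|H(j4)| = |8 + j8| / |-242 + j460| = 11.314 / 519.77 ≈ 0.02177.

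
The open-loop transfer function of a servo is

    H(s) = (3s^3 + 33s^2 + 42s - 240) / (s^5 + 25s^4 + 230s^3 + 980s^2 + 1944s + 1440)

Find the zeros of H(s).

Set the numerator to zero: 3s^3 + 33s^2 + 42s - 240 = 0, i.e. 3·(s^3 + 11s^2 + 14s - 80) = 0.
Factoring: (s + 8)(s + 5)(s - 2) = 0.

s = -8, -5, 2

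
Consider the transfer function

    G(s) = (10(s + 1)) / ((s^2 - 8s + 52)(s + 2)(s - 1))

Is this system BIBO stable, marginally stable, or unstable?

unstable

The poles can be read from the denominator factors: s = 4 ± 6j, -2, 1.
Since the pole(s) at s = 4 ± 6j, 1 lie in the right half-plane, the system is unstable.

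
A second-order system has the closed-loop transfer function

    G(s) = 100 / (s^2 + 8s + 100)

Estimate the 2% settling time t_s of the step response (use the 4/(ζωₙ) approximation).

Comparing s^2 + 8s + 100 to s^2 + 2ζωₙs + ωₙ²: ωₙ = 10 rad/s and ζ = 8/(2·10) = 0.4.
ζωₙ = 8/2 = 4, so t_s ≈ 4/(ζωₙ) = 4/4 = 1 s.

t_s ≈ 1 s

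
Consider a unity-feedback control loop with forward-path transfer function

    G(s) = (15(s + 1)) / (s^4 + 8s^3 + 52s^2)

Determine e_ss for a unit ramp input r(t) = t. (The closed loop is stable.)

e_ss = 0

G(s) has 2 poles at the origin.
This is a Type 2 system; for a ramp input the steady-state error is zero.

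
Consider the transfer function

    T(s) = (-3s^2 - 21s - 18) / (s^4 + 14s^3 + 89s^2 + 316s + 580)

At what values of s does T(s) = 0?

Set the numerator to zero: -3s^2 - 21s - 18 = 0, i.e. -3·(s^2 + 7s + 6) = 0.
Factoring: (s + 1)(s + 6) = 0.

s = -1, -6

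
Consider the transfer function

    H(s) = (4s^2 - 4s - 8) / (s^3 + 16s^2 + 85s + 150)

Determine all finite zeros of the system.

Set the numerator to zero: 4s^2 - 4s - 8 = 0, i.e. 4·(s^2 - s - 2) = 0.
Factoring: (s + 1)(s - 2) = 0.

s = -1, 2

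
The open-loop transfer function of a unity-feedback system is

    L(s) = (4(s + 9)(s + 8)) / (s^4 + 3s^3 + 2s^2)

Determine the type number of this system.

The denominator has 2 factors of s at the origin (free integrators), so this is a Type 2 system.

Type 2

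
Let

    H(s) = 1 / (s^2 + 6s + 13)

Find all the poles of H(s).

The poles are the roots of the denominator s^2 + 6s + 13 = 0.
Using the quadratic formula: s = (-6 ± √(-16))/2 = -3 ± 2j.

s = -3 ± 2j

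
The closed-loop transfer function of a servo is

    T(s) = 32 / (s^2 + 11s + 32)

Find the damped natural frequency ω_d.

Comparing s^2 + 11s + 32 to s^2 + 2ζωₙs + ωₙ²: ωₙ = √32 ≈ 5.657 rad/s and ζ = 11/(2·√32) ≈ 0.9723.
ζωₙ = 11/2 = 5.5, so ω_d = ωₙ√(1−ζ²) = √(ωₙ² − (ζωₙ)²) = √(32 − 5.5²) = √1.75 ≈ 1.323 rad/s.

ω_d ≈ 1.323 rad/s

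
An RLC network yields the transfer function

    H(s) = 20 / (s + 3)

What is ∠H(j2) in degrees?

∠H(j2) ≈ -33.69°

At s = j2: numerator = 20, denominator = 3 + j2.
∠H = ∠num − ∠den = 0° − (33.690°) = -33.69°.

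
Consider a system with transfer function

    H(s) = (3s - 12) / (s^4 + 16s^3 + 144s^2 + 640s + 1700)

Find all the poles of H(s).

The poles are the roots of the denominator s^4 + 16s^3 + 144s^2 + 640s + 1700 = 0.
No real roots exist; factor into two real quadratics: (s^2 + 10s + 50)(s^2 + 6s + 34) = 0.
Each quadratic gives a conjugate pair via the quadratic formula.

s = -5 + 5j, -5 - 5j, -3 + 5j, -3 - 5j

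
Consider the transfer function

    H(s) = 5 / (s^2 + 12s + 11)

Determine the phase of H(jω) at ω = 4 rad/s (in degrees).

∠H(j4) ≈ -95.95°

At s = j4: numerator = 5, denominator = -5 + j48.
∠H = ∠num − ∠den = 0° − (95.947°) = -95.95°.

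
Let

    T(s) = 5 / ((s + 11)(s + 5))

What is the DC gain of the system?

T(0) = 1/11 ≈ 0.09091

Set s = 0: T(0) = (5) / (55) = 1/11.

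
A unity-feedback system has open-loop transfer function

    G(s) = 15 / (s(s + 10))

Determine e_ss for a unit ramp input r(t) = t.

e_ss = 0.6667

G(s) has one pole at the origin.
This is a Type 1 system. Kv = lim_{s→0} s·G(s) = 15/10 = 3/2.
e_ss = 1/Kv = 1/(3/2) = 2/3 ≈ 0.6667.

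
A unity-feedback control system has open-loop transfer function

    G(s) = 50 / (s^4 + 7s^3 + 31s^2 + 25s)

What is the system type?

Factor s from the denominator: s^4 + 7s^3 + 31s^2 + 25s = s·(s^3 + 7s^2 + 31s + 25).
There is 1 pole at the origin, so the system is Type 1.

Type 1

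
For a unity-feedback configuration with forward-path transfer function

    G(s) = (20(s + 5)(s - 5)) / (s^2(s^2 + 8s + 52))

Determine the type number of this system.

Type 2

The denominator has 2 factors of s at the origin (free integrators), so this is a Type 2 system.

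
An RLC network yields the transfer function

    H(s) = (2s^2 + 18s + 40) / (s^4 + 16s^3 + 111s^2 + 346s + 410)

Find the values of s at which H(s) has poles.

The poles are the roots of the denominator s^4 + 16s^3 + 111s^2 + 346s + 410 = 0.
No real roots exist; factor into two real quadratics: (s^2 + 10s + 41)(s^2 + 6s + 10) = 0.
Each quadratic gives a conjugate pair via the quadratic formula.

s = -5 + 4j, -5 - 4j, -3 + j, -3 - j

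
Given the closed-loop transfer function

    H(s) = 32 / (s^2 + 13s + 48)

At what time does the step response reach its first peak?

t_p ≈ 1.310 s

Comparing s^2 + 13s + 48 to s^2 + 2ζωₙs + ωₙ²: ωₙ = √48 ≈ 6.928 rad/s and ζ = 13/(2·√48) ≈ 0.9382.
ζωₙ = 13/2 = 6.5, so ω_d = ωₙ√(1−ζ²) = √(ωₙ² − (ζωₙ)²) = √(48 − 6.5²) = √5.75 ≈ 2.398 rad/s.
t_p = π/ω_d = π/2.398 ≈ 1.310 s.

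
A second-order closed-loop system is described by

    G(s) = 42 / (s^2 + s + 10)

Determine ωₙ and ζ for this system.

ωₙ ≈ 3.162 rad/s, ζ ≈ 0.1581

Compare the denominator to the standard form s^2 + 2ζωₙs + ωₙ².
ωₙ² = 10, so ωₙ = √10 ≈ 3.162 rad/s.
2ζωₙ = 1, so ζ = 1/(2·√10) ≈ 0.1581.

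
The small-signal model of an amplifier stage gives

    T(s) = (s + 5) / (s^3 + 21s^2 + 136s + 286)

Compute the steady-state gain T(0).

T(0) = 5/286 ≈ 0.01748

Set s = 0: T(0) = (5) / (286) = 5/286.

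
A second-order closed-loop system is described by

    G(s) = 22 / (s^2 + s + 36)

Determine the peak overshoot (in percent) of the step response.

Comparing s^2 + s + 36 to s^2 + 2ζωₙs + ωₙ²: ωₙ = 6 rad/s and ζ = 1/(2·6) ≈ 0.08333.
%OS = 100·exp(−πζ/√(1−ζ²)) = 100·exp(−π·0.08333/√(1−0.08333²)) ≈ 76.9%.

%OS ≈ 76.9%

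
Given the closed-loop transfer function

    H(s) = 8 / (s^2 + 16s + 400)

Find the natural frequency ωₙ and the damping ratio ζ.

Compare the denominator to the standard form s^2 + 2ζωₙs + ωₙ².
ωₙ² = 400, so ωₙ = 20 rad/s.
2ζωₙ = 16, so ζ = 16/(2·20) = 0.4.

ωₙ = 20 rad/s, ζ = 0.4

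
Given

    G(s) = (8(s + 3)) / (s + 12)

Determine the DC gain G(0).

Set s = 0: G(0) = (24) / (12) = 2.

G(0) = 2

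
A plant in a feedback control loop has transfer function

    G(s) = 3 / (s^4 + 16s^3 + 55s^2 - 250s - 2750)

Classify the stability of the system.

The denominator s^4 + 16s^3 + 55s^2 - 250s - 2750 factors as (s^2 + 10s + 50)(s - 5)(s + 11), giving poles at s = -5 ± 5j, 5, -11.
Since the pole(s) at s = 5 lie in the right half-plane, the system is unstable.

unstable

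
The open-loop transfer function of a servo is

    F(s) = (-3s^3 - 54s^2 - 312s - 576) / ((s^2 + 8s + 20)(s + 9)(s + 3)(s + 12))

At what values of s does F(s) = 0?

s = -6, -4, -8

Set the numerator to zero: -3s^3 - 54s^2 - 312s - 576 = 0, i.e. -3·(s^3 + 18s^2 + 104s + 192) = 0.
Factoring: (s + 6)(s + 4)(s + 8) = 0.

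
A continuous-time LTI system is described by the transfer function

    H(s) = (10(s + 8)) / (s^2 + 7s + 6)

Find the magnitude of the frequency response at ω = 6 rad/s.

Substitute s = j6: numerator = 80 + j60, denominator = -30 + j42.
|H(j6)| = |80 + j60| / |-30 + j42| = 100 / 51.614 ≈ 1.937.

|H(j6)| ≈ 1.937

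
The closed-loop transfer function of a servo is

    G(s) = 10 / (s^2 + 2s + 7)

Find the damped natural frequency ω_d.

Comparing s^2 + 2s + 7 to s^2 + 2ζωₙs + ωₙ²: ωₙ = √7 ≈ 2.646 rad/s and ζ = 2/(2·√7) ≈ 0.3780.
ζωₙ = 2/2 = 1, so ω_d = ωₙ√(1−ζ²) = √(ωₙ² − (ζωₙ)²) = √(7 − 1²) = √6 ≈ 2.449 rad/s.

ω_d ≈ 2.449 rad/s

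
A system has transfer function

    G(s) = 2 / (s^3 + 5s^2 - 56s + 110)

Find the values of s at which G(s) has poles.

The poles are the roots of the denominator s^3 + 5s^2 - 56s + 110 = 0.
Trying s = -11: the polynomial evaluates to 0, so (s + 11) is a factor.
Dividing out leaves s^2 - 6s + 10 = 0.
The quadratic formula then gives s = 3 ± 1j.

s = 3 ± j, -11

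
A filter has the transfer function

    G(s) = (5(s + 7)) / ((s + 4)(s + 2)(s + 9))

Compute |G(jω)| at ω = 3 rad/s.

|G(j3)| ≈ 0.2226

Substitute s = j3: numerator = 35 + j15, denominator = -63 + j159.
|G(j3)| = |35 + j15| / |-63 + j159| = 38.079 / 171.03 ≈ 0.2226.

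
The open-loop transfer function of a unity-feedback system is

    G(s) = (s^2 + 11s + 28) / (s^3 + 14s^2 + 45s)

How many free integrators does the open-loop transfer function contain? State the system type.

Type 1

Factor s from the denominator: s^3 + 14s^2 + 45s = s·(s^2 + 14s + 45).
There is 1 pole at the origin, so the system is Type 1.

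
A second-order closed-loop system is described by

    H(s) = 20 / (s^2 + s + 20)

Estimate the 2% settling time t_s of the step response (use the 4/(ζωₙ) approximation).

Comparing s^2 + s + 20 to s^2 + 2ζωₙs + ωₙ²: ωₙ = √20 ≈ 4.472 rad/s and ζ = 1/(2·√20) ≈ 0.1118.
ζωₙ = 1/2 = 0.5, so t_s ≈ 4/(ζωₙ) = 4/0.5 = 8 s.

t_s ≈ 8 s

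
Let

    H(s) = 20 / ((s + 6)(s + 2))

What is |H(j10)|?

|H(j10)| ≈ 0.1682

Substitute s = j10: numerator = 20, denominator = -88 + j80.
|H(j10)| = |20| / |-88 + j80| = 20 / 118.93 ≈ 0.1682.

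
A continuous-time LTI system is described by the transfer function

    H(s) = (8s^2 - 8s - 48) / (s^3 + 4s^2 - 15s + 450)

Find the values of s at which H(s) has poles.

The poles are the roots of the denominator s^3 + 4s^2 - 15s + 450 = 0.
Trying s = -10: the polynomial evaluates to 0, so (s + 10) is a factor.
Dividing out leaves s^2 - 6s + 45 = 0.
The quadratic formula then gives s = 3 ± 6j.

s = 3 + 6j, 3 - 6j, -10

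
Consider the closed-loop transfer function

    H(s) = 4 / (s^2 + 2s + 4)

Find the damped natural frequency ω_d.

ω_d ≈ 1.732 rad/s

Comparing s^2 + 2s + 4 to s^2 + 2ζωₙs + ωₙ²: ωₙ = 2 rad/s and ζ = 2/(2·2) = 0.5.
ζωₙ = 2/2 = 1, so ω_d = ωₙ√(1−ζ²) = √(ωₙ² − (ζωₙ)²) = √(4 − 1²) = √3 ≈ 1.732 rad/s.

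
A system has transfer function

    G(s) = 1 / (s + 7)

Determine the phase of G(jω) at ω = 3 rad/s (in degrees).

∠G(j3) ≈ -23.20°

At s = j3: numerator = 1, denominator = 7 + j3.
∠G = ∠num − ∠den = 0° − (23.199°) = -23.20°.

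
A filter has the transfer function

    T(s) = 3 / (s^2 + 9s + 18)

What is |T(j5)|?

Substitute s = j5: numerator = 3, denominator = -7 + j45.
|T(j5)| = |3| / |-7 + j45| = 3 / 45.541 ≈ 0.06587.

|T(j5)| ≈ 0.06587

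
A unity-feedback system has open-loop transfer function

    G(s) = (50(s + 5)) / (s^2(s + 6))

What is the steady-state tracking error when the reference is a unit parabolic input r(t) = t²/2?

e_ss = 0.02400

G(s) has 2 poles at the origin.
This is a Type 2 system. Ka = lim_{s→0} s^2·G(s) = 250/6 = 125/3.
e_ss = 1/Ka = 1/(125/3) = 3/125 ≈ 0.02400.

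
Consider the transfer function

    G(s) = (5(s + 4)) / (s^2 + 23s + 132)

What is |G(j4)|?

|G(j4)| ≈ 0.1910

Substitute s = j4: numerator = 20 + j20, denominator = 116 + j92.
|G(j4)| = |20 + j20| / |116 + j92| = 28.284 / 148.05 ≈ 0.1910.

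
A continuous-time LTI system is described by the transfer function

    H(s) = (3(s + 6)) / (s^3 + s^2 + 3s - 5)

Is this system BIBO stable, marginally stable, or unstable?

unstable

The denominator s^3 + s^2 + 3s - 5 factors as (s - 1)(s^2 + 2s + 5), giving poles at s = 1, -1 + 2j, -1 - 2j.
Since the pole(s) at s = 1 lie in the right half-plane, the system is unstable.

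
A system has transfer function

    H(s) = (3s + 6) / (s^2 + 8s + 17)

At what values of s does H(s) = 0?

s = -2

Set the numerator to zero: 3s + 6 = 0, i.e. 3·(s + 2) = 0.
So s = -2.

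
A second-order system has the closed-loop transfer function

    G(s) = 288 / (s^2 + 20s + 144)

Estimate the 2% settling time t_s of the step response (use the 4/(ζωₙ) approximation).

t_s ≈ 0.4000 s

Comparing s^2 + 20s + 144 to s^2 + 2ζωₙs + ωₙ²: ωₙ = 12 rad/s and ζ = 20/(2·12) ≈ 0.8333.
ζωₙ = 20/2 = 10, so t_s ≈ 4/(ζωₙ) = 4/10 = 0.4000 s.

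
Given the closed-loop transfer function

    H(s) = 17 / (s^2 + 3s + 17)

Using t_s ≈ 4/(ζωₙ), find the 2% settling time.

Comparing s^2 + 3s + 17 to s^2 + 2ζωₙs + ωₙ²: ωₙ = √17 ≈ 4.123 rad/s and ζ = 3/(2·√17) ≈ 0.3638.
ζωₙ = 3/2 = 1.5, so t_s ≈ 4/(ζωₙ) = 4/1.5 ≈ 2.667 s.

t_s ≈ 2.667 s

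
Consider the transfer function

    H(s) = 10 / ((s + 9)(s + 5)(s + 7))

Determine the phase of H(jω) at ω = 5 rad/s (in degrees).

At s = j5: numerator = 10, denominator = -210 + j590.
∠H = ∠num − ∠den = 0° − (109.59°) = -109.6°.

∠H(j5) ≈ -109.6°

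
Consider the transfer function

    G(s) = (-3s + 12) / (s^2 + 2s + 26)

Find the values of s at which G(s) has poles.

s = -1 + 5j, -1 - 5j

The poles are the roots of the denominator s^2 + 2s + 26 = 0.
Using the quadratic formula: s = (-2 ± √(-100))/2 = -1 ± 5j.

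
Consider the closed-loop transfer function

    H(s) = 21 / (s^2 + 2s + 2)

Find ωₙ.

Compare the denominator to the standard form s^2 + 2ζωₙs + ωₙ².
ωₙ² = 2, so ωₙ = √2 ≈ 1.414 rad/s.

ωₙ ≈ 1.414 rad/s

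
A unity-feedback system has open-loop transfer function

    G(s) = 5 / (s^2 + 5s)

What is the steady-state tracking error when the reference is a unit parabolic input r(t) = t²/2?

G(s) has one pole at the origin.
This is a Type 1 system; Ka = lim_{s→0} s^2·G(s) = 0, so the steady-state error for a parabola input is infinite.

e_ss = ∞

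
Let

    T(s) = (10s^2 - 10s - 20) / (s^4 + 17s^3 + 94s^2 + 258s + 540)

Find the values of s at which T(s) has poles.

s = -1 + 3j, -1 - 3j, -9, -6

The poles are the roots of the denominator s^4 + 17s^3 + 94s^2 + 258s + 540 = 0.
Trying s = -9: the polynomial evaluates to 0, so (s + 9) is a factor.
Dividing out leaves s^3 + 8s^2 + 22s + 60 = 0.
This factors further as (s^2 + 2s + 10)(s + 6) = 0.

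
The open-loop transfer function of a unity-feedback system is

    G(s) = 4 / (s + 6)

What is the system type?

Type 0

The denominator has no factor of s at the origin — no free integrator — so this is a Type 0 system.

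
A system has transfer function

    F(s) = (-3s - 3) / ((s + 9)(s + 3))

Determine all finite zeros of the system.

s = -1

Set the numerator to zero: -3s - 3 = 0, i.e. -3·(s + 1) = 0.
So s = -1.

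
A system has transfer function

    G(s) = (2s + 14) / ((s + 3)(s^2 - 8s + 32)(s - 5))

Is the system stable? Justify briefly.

unstable

The poles can be read from the denominator factors: s = -3, 4 + 4j, 4 - 4j, 5.
Since the pole(s) at s = 4 ± 4j, 5 lie in the right half-plane, the system is unstable.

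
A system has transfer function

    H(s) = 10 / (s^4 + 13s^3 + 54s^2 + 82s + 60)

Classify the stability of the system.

The denominator s^4 + 13s^3 + 54s^2 + 82s + 60 factors as (s + 6)(s^2 + 2s + 2)(s + 5), giving poles at s = -6, -1 + j, -1 - j, -5.
Since all poles lie strictly in the left half-plane, the system is stable.

stable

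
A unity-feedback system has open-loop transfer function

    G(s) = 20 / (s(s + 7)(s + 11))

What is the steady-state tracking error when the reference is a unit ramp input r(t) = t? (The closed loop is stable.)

G(s) has one pole at the origin.
This is a Type 1 system. Kv = lim_{s→0} s·G(s) = 20/77.
e_ss = 1/Kv = 1/(20/77) = 77/20 ≈ 3.850.

e_ss = 3.850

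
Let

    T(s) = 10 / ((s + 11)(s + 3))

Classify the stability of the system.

The poles can be read from the denominator factors: s = -11, -3.
Since all poles lie strictly in the left half-plane, the system is stable.

stable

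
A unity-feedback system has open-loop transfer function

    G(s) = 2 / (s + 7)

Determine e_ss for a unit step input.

G(s) has no poles at the origin.
This is a Type 0 system. Kp = lim_{s→0} G(s) = 2/7.
e_ss = 1/(1 + Kp) = 1/(1 + 2/7) = 7/9 ≈ 0.7778.

e_ss = 0.7778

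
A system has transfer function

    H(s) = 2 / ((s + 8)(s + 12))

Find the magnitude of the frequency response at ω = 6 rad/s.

Substitute s = j6: numerator = 2, denominator = 60 + j120.
|H(j6)| = |2| / |60 + j120| = 2 / 134.16 ≈ 0.01491.

|H(j6)| ≈ 0.01491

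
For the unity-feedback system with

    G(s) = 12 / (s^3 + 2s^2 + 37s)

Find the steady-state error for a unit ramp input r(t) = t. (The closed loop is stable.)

e_ss = 3.083

G(s) has one pole at the origin.
This is a Type 1 system. Kv = lim_{s→0} s·G(s) = 12/37.
e_ss = 1/Kv = 1/(12/37) = 37/12 ≈ 3.083.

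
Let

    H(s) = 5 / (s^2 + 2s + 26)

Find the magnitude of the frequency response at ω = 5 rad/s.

Substitute s = j5: numerator = 5, denominator = 1 + j10.
|H(j5)| = |5| / |1 + j10| = 5 / 10.050 ≈ 0.4975.

|H(j5)| ≈ 0.4975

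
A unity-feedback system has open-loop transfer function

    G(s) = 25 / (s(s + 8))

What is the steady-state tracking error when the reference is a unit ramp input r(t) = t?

G(s) has one pole at the origin.
This is a Type 1 system. Kv = lim_{s→0} s·G(s) = 25/8.
e_ss = 1/Kv = 1/(25/8) = 8/25 ≈ 0.3200.

e_ss = 0.3200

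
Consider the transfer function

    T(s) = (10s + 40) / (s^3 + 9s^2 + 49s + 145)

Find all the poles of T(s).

s = -2 + 5j, -2 - 5j, -5

The poles are the roots of the denominator s^3 + 9s^2 + 49s + 145 = 0.
Trying s = -5: the polynomial evaluates to 0, so (s + 5) is a factor.
Dividing out leaves s^2 + 4s + 29 = 0.
The quadratic formula then gives s = -2 ± 5j.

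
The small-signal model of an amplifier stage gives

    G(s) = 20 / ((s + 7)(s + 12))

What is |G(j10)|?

|G(j10)| ≈ 0.1049

Substitute s = j10: numerator = 20, denominator = -16 + j190.
|G(j10)| = |20| / |-16 + j190| = 20 / 190.67 ≈ 0.1049.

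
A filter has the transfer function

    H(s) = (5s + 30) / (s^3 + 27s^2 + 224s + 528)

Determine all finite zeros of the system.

Set the numerator to zero: 5s + 30 = 0, i.e. 5·(s + 6) = 0.
So s = -6.

s = -6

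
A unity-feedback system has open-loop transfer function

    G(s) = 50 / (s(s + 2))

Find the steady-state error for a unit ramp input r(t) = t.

G(s) has one pole at the origin.
This is a Type 1 system. Kv = lim_{s→0} s·G(s) = 50/2 = 25.
e_ss = 1/Kv = 1/(25) = 1/25 ≈ 0.04000.

e_ss = 0.04000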